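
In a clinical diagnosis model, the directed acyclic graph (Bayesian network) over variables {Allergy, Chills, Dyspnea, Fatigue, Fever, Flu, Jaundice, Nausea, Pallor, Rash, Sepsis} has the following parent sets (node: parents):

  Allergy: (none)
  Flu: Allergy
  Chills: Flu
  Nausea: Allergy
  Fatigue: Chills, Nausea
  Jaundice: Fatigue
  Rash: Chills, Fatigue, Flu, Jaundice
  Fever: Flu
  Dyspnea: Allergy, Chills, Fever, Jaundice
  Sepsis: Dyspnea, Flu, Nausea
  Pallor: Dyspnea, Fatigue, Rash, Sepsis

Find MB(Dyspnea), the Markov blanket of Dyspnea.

{Allergy, Chills, Fatigue, Fever, Flu, Jaundice, Nausea, Pallor, Rash, Sepsis}

Parents of Dyspnea: Allergy, Chills, Fever, Jaundice.
Dyspnea's children: Pallor, Sepsis.
Other parents of Dyspnea's children:
  Sepsis: Flu, Nausea
  Pallor: Fatigue, Rash, Sepsis
Union: {Allergy, Chills, Fever, Jaundice} ∪ {Pallor, Sepsis} ∪ {Fatigue, Flu, Nausea, Rash, Sepsis} = {Allergy, Chills, Fatigue, Fever, Flu, Jaundice, Nausea, Pallor, Rash, Sepsis}.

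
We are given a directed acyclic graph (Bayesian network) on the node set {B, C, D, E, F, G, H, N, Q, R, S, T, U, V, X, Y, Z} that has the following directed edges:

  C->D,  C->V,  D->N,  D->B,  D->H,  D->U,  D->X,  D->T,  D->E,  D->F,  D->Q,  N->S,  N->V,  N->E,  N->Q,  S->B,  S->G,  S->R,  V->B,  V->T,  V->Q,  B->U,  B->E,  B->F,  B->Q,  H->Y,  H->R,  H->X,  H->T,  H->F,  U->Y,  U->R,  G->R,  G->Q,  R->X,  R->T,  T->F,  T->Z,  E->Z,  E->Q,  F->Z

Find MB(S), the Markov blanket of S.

Recall MB(v) = parents ∪ children ∪ spouses, where spouses are the other parents of v's children.
Parents of S: N.
S has children B, G, R.
Parents of each child, excluding S:
  B also has parents D, V.
  G has no other parent.
  R also has parents G, H, U.
MB(S) = {B, D, G, H, N, R, U, V}.

{B, D, G, H, N, R, U, V}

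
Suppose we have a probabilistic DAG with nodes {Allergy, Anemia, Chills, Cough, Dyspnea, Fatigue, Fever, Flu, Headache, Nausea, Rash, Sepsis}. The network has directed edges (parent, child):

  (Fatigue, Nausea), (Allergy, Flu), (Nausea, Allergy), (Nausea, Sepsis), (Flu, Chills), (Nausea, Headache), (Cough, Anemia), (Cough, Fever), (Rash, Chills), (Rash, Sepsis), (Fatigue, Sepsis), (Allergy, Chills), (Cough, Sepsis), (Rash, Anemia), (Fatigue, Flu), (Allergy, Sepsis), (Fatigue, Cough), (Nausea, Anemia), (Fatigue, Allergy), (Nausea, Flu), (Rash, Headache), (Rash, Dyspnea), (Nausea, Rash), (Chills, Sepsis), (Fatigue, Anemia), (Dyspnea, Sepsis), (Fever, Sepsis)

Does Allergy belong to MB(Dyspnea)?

Yes

Allergy is a co-parent of Dyspnea: both are parents of Sepsis.
So Allergy ∈ MB(Dyspnea).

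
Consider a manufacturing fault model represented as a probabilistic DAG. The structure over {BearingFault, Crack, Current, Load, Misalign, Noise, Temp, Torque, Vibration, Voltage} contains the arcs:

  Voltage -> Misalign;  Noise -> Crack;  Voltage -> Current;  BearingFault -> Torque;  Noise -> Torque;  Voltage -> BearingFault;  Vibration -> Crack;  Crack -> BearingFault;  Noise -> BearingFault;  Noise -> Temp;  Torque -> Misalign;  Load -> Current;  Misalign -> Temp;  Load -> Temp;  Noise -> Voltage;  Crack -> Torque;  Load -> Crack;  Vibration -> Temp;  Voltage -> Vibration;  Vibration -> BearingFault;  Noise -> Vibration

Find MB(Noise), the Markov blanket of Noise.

{BearingFault, Crack, Load, Misalign, Temp, Torque, Vibration, Voltage}

Pa(Noise) = {}.
Ch(Noise) = {BearingFault, Crack, Temp, Torque, Vibration, Voltage}.
For each child, the remaining parents (spouses of Noise):
  Voltage: —
  Vibration: Voltage
  Crack: Load, Vibration
  BearingFault: Crack, Vibration, Voltage
  Torque: BearingFault, Crack
  Temp: Load, Misalign, Vibration
So the Markov blanket of Noise is {BearingFault, Crack, Load, Misalign, Temp, Torque, Vibration, Voltage}.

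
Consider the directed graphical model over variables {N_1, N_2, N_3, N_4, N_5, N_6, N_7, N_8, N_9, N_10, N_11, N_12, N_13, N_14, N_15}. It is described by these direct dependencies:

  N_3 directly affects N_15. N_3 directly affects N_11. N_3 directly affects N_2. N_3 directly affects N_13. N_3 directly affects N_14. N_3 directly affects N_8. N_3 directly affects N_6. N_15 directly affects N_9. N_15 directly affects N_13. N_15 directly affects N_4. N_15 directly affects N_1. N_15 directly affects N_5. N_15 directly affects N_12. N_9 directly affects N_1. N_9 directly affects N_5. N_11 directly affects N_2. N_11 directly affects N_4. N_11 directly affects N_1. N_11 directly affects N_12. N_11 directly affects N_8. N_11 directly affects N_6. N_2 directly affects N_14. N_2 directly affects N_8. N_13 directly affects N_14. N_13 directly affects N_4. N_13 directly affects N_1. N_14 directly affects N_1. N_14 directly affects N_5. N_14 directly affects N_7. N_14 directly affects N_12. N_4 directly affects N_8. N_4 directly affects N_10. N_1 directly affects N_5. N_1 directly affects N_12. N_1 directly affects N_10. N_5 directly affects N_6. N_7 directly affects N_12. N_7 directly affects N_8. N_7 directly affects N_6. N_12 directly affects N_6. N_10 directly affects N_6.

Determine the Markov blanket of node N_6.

Ch(N_6) = {}.
Pa(N_6) = {N_3, N_5, N_7, N_10, N_11, N_12}.
With no children, N_6 has no spouses; the co-parent set is empty.
MB(N_6) = {N_3, N_5, N_7, N_10, N_11, N_12}.

{N_3, N_5, N_7, N_10, N_11, N_12}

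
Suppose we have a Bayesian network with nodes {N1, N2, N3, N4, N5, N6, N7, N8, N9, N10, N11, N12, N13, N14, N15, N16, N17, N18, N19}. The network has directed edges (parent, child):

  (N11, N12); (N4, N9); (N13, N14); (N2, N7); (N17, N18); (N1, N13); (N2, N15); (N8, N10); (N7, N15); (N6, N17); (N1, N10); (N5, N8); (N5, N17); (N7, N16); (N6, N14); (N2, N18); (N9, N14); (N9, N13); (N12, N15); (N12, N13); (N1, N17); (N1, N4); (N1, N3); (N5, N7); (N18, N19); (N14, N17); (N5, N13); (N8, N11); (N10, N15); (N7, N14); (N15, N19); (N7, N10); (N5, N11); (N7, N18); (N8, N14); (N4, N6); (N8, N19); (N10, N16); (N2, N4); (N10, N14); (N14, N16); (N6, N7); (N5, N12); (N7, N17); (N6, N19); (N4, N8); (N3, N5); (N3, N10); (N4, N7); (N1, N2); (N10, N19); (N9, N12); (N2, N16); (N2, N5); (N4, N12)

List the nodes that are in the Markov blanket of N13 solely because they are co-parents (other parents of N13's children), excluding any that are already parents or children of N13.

Children of N13: N14.
  N14: N6, N7, N8, N9, N10
Excluding nodes already adjacent to N13 (N1, N5, N9, N12, N14), the co-parent-only contribution is {N6, N7, N8, N10}.

{N6, N7, N8, N10}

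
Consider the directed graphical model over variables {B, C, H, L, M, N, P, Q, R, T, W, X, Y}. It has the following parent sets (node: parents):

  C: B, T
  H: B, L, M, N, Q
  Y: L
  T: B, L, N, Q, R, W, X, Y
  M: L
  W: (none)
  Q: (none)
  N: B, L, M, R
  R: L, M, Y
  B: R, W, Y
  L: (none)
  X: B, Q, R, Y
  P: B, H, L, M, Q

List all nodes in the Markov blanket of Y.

Recall MB(v) = parents ∪ children ∪ spouses, where spouses are the other parents of v's children.
Parents of Y: L.
Children of Y: B, R, T, X.
Other parents of Y's children:
  R also has parents L, M.
  B also has parents R, W.
  X's other parents are B, Q, R.
  T also has parents B, L, N, Q, R, W, X.
Taking the union gives {B, L, M, N, Q, R, T, W, X}.

{B, L, M, N, Q, R, T, W, X}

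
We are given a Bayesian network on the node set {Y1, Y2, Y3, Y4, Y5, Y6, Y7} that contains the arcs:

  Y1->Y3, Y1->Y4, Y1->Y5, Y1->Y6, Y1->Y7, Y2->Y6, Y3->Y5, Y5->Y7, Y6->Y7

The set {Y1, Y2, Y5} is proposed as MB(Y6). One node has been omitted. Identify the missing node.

By definition, MB(Y6) is built from Y6's parents, Y6's children, and the co-parents of Y6.
Parents of Y6: Y1, Y2.
Children of Y6: Y7.
Parents of each child, excluding Y6:
  Y7: Y1, Y5
MB(Y6) = {Y1, Y2, Y5, Y7}.
Comparing with the claimed set, Y7 is missing.

Y7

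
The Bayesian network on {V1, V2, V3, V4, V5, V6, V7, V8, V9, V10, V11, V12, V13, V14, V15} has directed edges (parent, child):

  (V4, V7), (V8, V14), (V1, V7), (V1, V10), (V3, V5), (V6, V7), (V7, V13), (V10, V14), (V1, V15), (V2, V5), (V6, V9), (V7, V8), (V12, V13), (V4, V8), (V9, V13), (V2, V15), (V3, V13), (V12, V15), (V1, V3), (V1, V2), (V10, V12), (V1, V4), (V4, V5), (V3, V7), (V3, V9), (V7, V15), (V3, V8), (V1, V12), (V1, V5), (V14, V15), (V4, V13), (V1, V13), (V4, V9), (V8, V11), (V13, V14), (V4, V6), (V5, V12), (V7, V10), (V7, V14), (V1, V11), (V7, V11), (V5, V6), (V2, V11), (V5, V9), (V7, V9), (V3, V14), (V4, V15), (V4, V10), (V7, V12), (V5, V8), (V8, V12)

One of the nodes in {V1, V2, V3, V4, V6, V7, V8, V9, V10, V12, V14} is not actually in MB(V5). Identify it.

V5's parents: V1, V2, V3, V4.
Ch(V5) = {V6, V8, V9, V12}.
Co-parents of V5 (other parents of its children):
  V6 also has parent V4.
  parents(V8) \ {V5} = {V3, V4, V7}.
  parents(V9) \ {V5} = {V3, V4, V6, V7}.
  parents(V12) \ {V5} = {V1, V7, V8, V10}.
MB(V5) = {V1, V2, V3, V4, V6, V7, V8, V9, V10, V12}.
V14 is neither a parent, child, nor co-parent of V5, so it does not belong.

V14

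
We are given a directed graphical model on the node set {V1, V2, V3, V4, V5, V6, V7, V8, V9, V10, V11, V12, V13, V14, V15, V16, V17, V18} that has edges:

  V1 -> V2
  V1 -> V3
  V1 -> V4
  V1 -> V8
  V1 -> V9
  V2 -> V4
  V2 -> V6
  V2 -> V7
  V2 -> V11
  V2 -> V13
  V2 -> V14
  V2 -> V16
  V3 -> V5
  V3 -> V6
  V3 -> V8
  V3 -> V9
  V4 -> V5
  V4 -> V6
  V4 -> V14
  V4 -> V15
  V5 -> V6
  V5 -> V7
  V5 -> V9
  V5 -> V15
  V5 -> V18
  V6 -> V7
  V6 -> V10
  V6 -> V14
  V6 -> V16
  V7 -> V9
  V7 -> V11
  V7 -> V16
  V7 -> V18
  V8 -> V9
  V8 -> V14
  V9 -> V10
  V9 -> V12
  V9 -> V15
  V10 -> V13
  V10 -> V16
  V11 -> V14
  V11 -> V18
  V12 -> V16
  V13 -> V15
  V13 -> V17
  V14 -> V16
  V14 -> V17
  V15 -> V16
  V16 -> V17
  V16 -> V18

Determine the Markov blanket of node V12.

V12 has parent V9.
Ch(V12) = {V16}.
Co-parents of V12 (other parents of its children):
  V16: V2, V6, V7, V10, V14, V15
Union: {V9} ∪ {V16} ∪ {V2, V6, V7, V10, V14, V15} = {V2, V6, V7, V9, V10, V14, V15, V16}.

{V2, V6, V7, V9, V10, V14, V15, V16}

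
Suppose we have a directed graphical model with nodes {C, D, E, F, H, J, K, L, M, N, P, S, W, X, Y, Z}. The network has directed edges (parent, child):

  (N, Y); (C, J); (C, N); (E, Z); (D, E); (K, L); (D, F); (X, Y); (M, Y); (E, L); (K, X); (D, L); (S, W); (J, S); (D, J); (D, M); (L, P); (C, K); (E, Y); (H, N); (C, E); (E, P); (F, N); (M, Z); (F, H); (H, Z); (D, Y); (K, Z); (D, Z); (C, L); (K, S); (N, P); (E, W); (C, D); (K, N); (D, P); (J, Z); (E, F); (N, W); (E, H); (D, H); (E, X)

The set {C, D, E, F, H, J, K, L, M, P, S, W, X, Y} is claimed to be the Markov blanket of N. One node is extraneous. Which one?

N's children: P, W, Y.
N's parents: C, F, H, K.
Other parents of N's children:
  P: D, E, L
  W: E, S
  Y: D, E, M, X
MB(N) = {C, D, E, F, H, K, L, M, P, S, W, X, Y}.
J is neither a parent, child, nor co-parent of N, so it does not belong.

J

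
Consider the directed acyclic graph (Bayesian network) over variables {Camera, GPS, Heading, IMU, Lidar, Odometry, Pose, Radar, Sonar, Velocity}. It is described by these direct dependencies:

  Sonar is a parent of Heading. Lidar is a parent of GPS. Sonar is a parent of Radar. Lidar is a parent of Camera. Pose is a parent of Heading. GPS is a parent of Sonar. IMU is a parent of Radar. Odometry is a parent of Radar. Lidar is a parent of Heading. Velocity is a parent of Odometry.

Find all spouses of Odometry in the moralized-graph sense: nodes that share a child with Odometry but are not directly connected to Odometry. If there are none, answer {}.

Children of Odometry: Radar.
  Radar: IMU, Sonar
Excluding nodes already adjacent to Odometry (Radar, Velocity), the co-parent-only contribution is {IMU, Sonar}.

{IMU, Sonar}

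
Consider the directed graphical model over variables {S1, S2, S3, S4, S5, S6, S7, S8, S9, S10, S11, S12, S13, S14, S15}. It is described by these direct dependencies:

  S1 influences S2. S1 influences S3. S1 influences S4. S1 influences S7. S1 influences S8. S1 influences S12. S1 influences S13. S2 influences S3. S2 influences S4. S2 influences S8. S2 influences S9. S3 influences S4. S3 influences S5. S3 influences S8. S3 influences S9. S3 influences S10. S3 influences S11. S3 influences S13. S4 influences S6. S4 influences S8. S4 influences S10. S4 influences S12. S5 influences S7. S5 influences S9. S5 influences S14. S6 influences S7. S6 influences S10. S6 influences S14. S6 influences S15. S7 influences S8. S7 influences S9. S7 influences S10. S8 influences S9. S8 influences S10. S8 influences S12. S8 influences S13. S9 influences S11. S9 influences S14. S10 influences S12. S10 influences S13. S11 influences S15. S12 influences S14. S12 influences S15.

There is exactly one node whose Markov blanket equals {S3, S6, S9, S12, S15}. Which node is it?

The target node must have every member of {S3, S6, S9, S12, S15} as a parent, child, or co-parent, and no others.
Parents of S11: S3, S9; children: S15; co-parents: S6, S12.
These exactly cover the given set, so the node is S11.

S11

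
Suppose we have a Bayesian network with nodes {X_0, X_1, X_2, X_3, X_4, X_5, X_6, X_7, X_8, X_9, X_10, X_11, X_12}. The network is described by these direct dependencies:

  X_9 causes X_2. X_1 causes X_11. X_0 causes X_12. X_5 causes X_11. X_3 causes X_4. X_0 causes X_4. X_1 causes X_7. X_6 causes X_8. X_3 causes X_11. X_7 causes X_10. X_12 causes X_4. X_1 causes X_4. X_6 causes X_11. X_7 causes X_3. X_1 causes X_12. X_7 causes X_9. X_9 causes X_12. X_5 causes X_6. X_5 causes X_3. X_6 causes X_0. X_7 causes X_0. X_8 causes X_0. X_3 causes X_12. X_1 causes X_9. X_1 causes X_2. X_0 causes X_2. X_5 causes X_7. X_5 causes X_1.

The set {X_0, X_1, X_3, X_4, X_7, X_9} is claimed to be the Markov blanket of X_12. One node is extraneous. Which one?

X_7

A node's Markov blanket = Pa ∪ Ch ∪ (parents of Ch other than the node itself).
X_12 has child X_4.
Parents of X_12: X_0, X_1, X_3, X_9.
Parents of each child, excluding X_12:
  X_4: X_0, X_1, X_3
MB(X_12) = {X_0, X_1, X_3, X_4, X_9}.
X_7 is neither a parent, child, nor co-parent of X_12, so it does not belong.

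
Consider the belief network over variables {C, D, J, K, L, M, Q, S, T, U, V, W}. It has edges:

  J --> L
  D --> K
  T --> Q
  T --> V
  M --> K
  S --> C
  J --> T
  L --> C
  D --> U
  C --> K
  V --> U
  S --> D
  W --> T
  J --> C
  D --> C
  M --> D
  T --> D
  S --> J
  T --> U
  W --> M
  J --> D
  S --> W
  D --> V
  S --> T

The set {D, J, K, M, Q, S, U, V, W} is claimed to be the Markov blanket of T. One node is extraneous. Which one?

Recall MB(v) = parents ∪ children ∪ spouses, where spouses are the other parents of v's children.
Pa(T) = {J, S, W}.
Ch(T) = {D, Q, U, V}.
For each child, the remaining parents (spouses of T):
  D's other parents are J, M, S.
  Q has no other parent.
  parents(V) \ {T} = {D}.
  parents(U) \ {T} = {D, V}.
MB(T) = {D, J, M, Q, S, U, V, W}.
K is neither a parent, child, nor co-parent of T, so it does not belong.

K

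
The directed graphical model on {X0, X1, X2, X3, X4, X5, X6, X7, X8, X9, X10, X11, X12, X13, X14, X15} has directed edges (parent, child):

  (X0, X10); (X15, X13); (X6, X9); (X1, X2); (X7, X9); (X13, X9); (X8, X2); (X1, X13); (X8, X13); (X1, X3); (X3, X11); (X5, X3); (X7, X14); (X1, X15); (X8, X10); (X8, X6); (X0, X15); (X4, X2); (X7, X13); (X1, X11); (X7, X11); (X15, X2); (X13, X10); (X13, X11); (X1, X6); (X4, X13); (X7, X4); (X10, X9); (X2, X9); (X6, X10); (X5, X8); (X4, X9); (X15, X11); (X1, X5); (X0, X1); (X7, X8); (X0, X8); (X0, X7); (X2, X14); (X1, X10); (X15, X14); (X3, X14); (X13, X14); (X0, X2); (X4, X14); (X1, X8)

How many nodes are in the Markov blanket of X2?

Children of X2: X9, X14.
Pa(X2) = {X0, X1, X4, X8, X15}.
Other parents of X2's children:
  X14's other parents are X3, X4, X7, X13, X15.
  parents(X9) \ {X2} = {X4, X6, X7, X10, X13}.
MB(X2) = {X0, X1, X3, X4, X6, X7, X8, X9, X10, X13, X14, X15}, which has 12 nodes.

12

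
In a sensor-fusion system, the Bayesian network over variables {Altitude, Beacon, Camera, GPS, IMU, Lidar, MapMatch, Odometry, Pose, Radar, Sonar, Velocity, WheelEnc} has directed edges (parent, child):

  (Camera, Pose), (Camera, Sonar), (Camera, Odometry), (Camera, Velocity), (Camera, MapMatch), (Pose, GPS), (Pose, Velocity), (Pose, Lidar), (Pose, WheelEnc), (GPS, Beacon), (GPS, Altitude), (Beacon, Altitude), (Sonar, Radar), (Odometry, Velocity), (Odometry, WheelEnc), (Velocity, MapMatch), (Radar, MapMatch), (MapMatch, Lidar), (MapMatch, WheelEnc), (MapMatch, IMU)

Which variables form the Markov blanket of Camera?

{MapMatch, Odometry, Pose, Radar, Sonar, Velocity}

Parents of Camera: none.
Ch(Camera) = {MapMatch, Odometry, Pose, Sonar, Velocity}.
Co-parents of Camera (other parents of its children):
  Pose: —
  Sonar: —
  Odometry: —
  Velocity: Odometry, Pose
  MapMatch: Radar, Velocity
Taking the union gives {MapMatch, Odometry, Pose, Radar, Sonar, Velocity}.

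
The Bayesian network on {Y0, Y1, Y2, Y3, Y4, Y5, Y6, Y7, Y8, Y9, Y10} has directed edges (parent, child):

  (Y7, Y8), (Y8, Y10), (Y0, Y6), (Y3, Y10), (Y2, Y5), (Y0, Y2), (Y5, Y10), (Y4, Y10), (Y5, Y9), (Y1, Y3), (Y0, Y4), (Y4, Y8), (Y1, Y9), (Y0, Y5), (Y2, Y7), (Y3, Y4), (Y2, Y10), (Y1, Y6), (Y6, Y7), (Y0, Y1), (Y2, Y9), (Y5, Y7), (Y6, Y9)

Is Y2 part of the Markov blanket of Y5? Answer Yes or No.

Y2 is a parent of Y5.
So Y2 ∈ MB(Y5).

Yes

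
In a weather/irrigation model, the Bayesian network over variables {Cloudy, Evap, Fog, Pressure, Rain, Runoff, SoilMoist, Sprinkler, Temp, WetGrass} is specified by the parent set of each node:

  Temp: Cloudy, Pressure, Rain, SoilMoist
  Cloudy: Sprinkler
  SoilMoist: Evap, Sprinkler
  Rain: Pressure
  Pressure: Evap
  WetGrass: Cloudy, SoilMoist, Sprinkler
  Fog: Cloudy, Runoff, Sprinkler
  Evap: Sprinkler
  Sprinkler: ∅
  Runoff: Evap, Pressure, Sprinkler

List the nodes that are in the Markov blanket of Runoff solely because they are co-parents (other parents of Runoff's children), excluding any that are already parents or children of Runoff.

Children of Runoff: Fog.
  Fog's other parents are Cloudy, Sprinkler.
Excluding nodes already adjacent to Runoff (Evap, Fog, Pressure, Sprinkler), the co-parent-only contribution is {Cloudy}.

{Cloudy}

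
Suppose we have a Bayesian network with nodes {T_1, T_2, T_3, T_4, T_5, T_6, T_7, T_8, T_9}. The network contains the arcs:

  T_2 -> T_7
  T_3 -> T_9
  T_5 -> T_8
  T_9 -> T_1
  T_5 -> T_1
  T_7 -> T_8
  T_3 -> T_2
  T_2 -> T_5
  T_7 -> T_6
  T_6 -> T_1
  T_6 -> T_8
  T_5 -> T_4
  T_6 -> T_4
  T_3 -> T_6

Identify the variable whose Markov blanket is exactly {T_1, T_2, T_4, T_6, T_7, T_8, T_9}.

T_5

The target node must have every member of {T_1, T_2, T_4, T_6, T_7, T_8, T_9} as a parent, child, or co-parent, and no others.
Parents of T_5: T_2; children: T_1, T_4, T_8; co-parents: T_6, T_7, T_9.
These exactly cover the given set, so the node is T_5.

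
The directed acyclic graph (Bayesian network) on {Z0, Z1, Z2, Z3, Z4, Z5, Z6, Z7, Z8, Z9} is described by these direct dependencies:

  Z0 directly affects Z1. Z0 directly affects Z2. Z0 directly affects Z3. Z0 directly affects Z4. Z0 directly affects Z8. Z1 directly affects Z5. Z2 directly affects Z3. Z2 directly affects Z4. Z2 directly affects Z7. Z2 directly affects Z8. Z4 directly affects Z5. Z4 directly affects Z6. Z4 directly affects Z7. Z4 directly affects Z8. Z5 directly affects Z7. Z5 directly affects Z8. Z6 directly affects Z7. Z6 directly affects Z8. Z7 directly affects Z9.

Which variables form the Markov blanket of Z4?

{Z0, Z1, Z2, Z5, Z6, Z7, Z8}

Children of Z4: Z5, Z6, Z7, Z8.
Z4's parents: Z0, Z2.
Parents of each child, excluding Z4:
  Z5: Z1
  Z6: —
  Z7: Z2, Z5, Z6
  Z8: Z0, Z2, Z5, Z6
Union: {Z0, Z2} ∪ {Z5, Z6, Z7, Z8} ∪ {Z0, Z1, Z2, Z5, Z6} = {Z0, Z1, Z2, Z5, Z6, Z7, Z8}.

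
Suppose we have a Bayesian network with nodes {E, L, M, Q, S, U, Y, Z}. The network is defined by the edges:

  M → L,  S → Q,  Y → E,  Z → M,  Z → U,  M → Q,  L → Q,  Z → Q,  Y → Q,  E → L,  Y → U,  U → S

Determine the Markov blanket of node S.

S's children: Q.
S's parents: U.
Co-parents of S (other parents of its children):
  Q also has parents L, M, Y, Z.
Union: {U} ∪ {Q} ∪ {L, M, Y, Z} = {L, M, Q, U, Y, Z}.

{L, M, Q, U, Y, Z}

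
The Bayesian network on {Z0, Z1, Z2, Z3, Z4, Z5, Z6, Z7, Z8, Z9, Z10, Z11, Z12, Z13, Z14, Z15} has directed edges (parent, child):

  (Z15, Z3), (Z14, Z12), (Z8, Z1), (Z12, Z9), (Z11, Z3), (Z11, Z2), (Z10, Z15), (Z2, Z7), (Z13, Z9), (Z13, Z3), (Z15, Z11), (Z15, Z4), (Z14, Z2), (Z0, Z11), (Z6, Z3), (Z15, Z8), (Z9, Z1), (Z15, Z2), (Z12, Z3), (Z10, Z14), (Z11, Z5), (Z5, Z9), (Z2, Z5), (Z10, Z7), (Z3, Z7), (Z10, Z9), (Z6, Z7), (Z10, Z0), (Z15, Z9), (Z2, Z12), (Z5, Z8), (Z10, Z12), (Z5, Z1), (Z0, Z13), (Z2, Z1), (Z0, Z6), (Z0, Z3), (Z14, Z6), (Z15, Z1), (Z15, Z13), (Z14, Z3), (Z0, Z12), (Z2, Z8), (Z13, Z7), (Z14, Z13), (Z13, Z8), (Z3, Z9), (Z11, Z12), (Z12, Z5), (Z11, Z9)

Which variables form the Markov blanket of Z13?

{Z0, Z2, Z3, Z5, Z6, Z7, Z8, Z9, Z10, Z11, Z12, Z14, Z15}

Recall MB(v) = parents ∪ children ∪ spouses, where spouses are the other parents of v's children.
Z13's parents: Z0, Z14, Z15.
Z13's children: Z3, Z7, Z8, Z9.
Parents of each child, excluding Z13:
  parents(Z3) \ {Z13} = {Z0, Z6, Z11, Z12, Z14, Z15}.
  Z7's other parents are Z2, Z3, Z6, Z10.
  Z8 also has parents Z2, Z5, Z15.
  parents(Z9) \ {Z13} = {Z3, Z5, Z10, Z11, Z12, Z15}.
Union: {Z0, Z14, Z15} ∪ {Z3, Z7, Z8, Z9} ∪ {Z0, Z2, Z3, Z5, Z6, Z10, Z11, Z12, Z14, Z15} = {Z0, Z2, Z3, Z5, Z6, Z7, Z8, Z9, Z10, Z11, Z12, Z14, Z15}.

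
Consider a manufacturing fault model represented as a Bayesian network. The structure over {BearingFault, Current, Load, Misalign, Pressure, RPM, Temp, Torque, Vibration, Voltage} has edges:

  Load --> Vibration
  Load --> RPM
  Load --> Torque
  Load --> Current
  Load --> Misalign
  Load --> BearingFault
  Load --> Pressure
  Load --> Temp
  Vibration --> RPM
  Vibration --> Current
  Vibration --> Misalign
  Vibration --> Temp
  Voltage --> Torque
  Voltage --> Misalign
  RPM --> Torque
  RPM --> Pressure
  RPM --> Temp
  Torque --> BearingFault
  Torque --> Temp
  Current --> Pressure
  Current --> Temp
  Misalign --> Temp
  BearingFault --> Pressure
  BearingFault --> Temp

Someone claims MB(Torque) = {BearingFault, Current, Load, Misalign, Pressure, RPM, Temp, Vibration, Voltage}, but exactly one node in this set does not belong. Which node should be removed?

Torque's parents: Load, RPM, Voltage.
Children of Torque: BearingFault, Temp.
For each child, the remaining parents (spouses of Torque):
  BearingFault also has parent Load.
  parents(Temp) \ {Torque} = {BearingFault, Current, Load, Misalign, RPM, Vibration}.
MB(Torque) = {BearingFault, Current, Load, Misalign, RPM, Temp, Vibration, Voltage}.
Pressure is neither a parent, child, nor co-parent of Torque, so it does not belong.

Pressure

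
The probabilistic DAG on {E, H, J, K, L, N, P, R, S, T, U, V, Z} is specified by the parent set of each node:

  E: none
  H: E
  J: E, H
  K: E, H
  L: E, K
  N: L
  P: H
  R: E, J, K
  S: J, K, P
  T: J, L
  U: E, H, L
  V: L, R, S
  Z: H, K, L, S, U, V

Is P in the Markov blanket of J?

P is a co-parent of J: both are parents of S.
So P ∈ MB(J).

Yes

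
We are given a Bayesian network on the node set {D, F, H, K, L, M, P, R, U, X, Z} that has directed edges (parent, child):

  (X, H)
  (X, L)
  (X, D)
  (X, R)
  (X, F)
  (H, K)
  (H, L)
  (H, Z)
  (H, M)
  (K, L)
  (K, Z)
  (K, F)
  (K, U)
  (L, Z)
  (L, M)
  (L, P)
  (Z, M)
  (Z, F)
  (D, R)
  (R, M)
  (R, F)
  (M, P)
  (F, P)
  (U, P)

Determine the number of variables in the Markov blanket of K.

K has children F, L, U, Z.
Parents of K: H.
Parents of each child, excluding K:
  L: H, X
  Z: H, L
  F: R, X, Z
  U: —
MB(K) = {F, H, L, R, U, X, Z}, which has 7 nodes.

7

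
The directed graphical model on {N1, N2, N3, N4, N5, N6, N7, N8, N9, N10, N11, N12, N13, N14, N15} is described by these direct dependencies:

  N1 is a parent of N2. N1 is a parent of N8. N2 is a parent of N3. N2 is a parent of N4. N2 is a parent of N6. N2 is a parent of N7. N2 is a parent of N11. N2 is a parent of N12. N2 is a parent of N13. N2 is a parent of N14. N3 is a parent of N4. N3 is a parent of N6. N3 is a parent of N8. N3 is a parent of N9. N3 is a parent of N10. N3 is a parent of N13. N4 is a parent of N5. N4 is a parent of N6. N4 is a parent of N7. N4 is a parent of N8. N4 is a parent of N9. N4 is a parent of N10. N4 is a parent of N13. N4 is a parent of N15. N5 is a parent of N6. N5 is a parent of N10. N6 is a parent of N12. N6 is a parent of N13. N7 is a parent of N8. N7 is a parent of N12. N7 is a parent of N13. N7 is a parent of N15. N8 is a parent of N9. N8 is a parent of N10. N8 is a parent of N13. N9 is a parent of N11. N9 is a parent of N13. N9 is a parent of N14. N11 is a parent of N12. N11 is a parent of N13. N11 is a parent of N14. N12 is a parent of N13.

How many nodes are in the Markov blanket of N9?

10

N9's children: N11, N13, N14.
Pa(N9) = {N3, N4, N8}.
Other parents of N9's children:
  N11 also has parent N2.
  parents(N13) \ {N9} = {N2, N3, N4, N6, N7, N8, N11, N12}.
  N14 also has parents N2, N11.
MB(N9) = {N2, N3, N4, N6, N7, N8, N11, N12, N13, N14}, which has 10 nodes.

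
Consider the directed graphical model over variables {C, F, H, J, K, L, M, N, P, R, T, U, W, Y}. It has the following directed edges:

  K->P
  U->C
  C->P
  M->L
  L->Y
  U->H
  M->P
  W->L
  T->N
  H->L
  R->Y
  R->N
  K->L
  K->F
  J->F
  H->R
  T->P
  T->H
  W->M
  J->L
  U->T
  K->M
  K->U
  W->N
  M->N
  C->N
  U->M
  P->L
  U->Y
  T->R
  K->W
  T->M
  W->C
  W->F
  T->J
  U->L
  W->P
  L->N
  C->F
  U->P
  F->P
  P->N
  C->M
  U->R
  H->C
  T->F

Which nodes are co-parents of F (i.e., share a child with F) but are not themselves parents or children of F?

Children of F: P.
  P: C, K, M, T, U, W
Excluding nodes already adjacent to F (C, J, K, P, T, W), the co-parent-only contribution is {M, U}.

{M, U}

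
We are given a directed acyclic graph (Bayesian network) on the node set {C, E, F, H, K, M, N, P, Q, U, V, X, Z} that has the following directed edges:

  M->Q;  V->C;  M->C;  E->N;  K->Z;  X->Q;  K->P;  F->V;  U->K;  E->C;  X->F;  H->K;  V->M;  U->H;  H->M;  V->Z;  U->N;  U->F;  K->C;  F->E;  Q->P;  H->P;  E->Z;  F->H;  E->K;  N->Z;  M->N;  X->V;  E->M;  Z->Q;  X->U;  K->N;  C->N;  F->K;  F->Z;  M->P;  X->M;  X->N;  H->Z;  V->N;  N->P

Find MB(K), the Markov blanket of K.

K has children C, N, P, Z.
K has parents E, F, H, U.
Other parents of K's children:
  C also has parents E, M, V.
  N's other parents are C, E, M, U, V, X.
  Z's other parents are E, F, H, N, V.
  parents(P) \ {K} = {H, M, N, Q}.
MB(K) = {C, E, F, H, M, N, P, Q, U, V, X, Z}.

{C, E, F, H, M, N, P, Q, U, V, X, Z}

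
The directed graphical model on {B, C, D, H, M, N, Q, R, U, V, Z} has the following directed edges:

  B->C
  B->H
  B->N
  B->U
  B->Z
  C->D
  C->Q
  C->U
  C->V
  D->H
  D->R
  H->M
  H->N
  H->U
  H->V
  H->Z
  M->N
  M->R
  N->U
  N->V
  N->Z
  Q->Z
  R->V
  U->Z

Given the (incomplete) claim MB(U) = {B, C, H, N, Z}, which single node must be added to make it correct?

The Markov blanket of a node is its parents, its children, and the other parents of its children.
U's children: Z.
U has parents B, C, H, N.
Other parents of U's children:
  Z: B, H, N, Q
MB(U) = {B, C, H, N, Q, Z}.
Comparing with the claimed set, Q is missing.

Q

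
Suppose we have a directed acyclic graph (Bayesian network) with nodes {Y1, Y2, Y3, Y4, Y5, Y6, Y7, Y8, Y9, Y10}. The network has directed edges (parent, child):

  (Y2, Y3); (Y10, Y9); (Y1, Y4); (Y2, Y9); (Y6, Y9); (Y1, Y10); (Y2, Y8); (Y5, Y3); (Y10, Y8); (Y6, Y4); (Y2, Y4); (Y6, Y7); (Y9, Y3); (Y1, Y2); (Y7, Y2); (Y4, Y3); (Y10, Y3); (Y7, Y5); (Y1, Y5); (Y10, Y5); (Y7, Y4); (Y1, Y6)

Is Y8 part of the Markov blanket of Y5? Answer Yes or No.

No

Pa(Y5) = {Y1, Y7, Y10}.
Ch(Y5) = {Y3}.
Co-parents of Y5 (other parents of its children):
  parents(Y3) \ {Y5} = {Y2, Y4, Y9, Y10}.
MB(Y5) = {Y1, Y2, Y3, Y4, Y7, Y9, Y10}; Y8 is not in this set.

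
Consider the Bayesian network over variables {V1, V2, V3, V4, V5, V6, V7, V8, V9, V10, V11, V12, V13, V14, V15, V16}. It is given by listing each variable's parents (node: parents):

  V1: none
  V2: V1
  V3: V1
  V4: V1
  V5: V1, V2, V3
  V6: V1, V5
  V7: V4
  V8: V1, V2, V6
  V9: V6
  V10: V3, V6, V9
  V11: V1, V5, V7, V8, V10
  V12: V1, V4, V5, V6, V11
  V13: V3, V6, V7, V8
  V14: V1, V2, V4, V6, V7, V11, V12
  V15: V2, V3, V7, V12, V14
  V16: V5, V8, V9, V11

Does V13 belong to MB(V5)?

No

Parents of V5: V1, V2, V3.
V5 has children V6, V11, V12, V16.
Other parents of V5's children:
  V6: V1
  V11: V1, V7, V8, V10
  V12: V1, V4, V6, V11
  V16: V8, V9, V11
MB(V5) = {V1, V2, V3, V4, V6, V7, V8, V9, V10, V11, V12, V16}; V13 is not in this set.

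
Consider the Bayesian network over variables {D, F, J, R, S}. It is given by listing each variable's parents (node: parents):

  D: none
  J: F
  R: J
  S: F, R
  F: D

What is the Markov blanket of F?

{D, J, R, S}

Pa(F) = {D}.
F's children: J, S.
Parents of each child, excluding F:
  J: —
  S: R
MB(F) = {D, J, R, S}.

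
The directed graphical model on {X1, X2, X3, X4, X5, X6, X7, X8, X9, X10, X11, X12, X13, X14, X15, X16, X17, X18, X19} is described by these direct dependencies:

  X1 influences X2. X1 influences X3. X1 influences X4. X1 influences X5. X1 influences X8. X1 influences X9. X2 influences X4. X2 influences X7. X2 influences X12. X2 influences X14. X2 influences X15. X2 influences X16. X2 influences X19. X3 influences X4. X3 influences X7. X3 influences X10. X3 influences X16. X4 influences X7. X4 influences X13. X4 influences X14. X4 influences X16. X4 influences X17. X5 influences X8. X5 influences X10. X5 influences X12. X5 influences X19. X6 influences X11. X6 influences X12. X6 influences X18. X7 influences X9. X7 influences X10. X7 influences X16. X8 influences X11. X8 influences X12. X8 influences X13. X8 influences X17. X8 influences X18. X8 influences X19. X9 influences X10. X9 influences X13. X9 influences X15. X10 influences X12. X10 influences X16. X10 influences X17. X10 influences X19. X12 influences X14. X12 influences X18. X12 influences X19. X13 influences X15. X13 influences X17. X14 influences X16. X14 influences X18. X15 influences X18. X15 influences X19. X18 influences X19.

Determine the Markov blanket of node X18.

A node's Markov blanket = Pa ∪ Ch ∪ (parents of Ch other than the node itself).
Pa(X18) = {X6, X8, X12, X14, X15}.
X18 has child X19.
Co-parents of X18 (other parents of its children):
  X19: X2, X5, X8, X10, X12, X15
Union: {X6, X8, X12, X14, X15} ∪ {X19} ∪ {X2, X5, X8, X10, X12, X15} = {X2, X5, X6, X8, X10, X12, X14, X15, X19}.

{X2, X5, X6, X8, X10, X12, X14, X15, X19}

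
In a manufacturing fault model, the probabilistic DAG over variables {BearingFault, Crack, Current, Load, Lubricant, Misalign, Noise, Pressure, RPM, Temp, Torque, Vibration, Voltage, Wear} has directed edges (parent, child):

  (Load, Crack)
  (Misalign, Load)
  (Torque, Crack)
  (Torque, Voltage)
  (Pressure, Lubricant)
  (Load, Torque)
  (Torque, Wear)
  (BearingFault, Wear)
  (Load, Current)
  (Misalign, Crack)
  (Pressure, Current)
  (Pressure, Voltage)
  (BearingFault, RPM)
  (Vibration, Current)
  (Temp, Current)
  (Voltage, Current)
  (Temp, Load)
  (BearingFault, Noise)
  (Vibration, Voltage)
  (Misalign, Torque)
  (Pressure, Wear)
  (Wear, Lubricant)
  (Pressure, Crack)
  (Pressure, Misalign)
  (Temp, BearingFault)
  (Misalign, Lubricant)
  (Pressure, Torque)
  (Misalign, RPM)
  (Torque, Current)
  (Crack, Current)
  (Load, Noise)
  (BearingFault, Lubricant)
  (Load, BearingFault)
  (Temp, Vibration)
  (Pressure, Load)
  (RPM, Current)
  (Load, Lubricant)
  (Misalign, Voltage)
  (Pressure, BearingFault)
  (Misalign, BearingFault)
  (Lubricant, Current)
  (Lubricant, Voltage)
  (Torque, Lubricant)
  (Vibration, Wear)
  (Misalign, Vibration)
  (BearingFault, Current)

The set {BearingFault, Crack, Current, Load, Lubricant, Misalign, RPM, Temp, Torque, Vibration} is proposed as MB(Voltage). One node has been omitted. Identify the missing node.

Pressure

Voltage's parents: Lubricant, Misalign, Pressure, Torque, Vibration.
Voltage's children: Current.
Co-parents of Voltage (other parents of its children):
  parents(Current) \ {Voltage} = {BearingFault, Crack, Load, Lubricant, Pressure, RPM, Temp, Torque, Vibration}.
MB(Voltage) = {BearingFault, Crack, Current, Load, Lubricant, Misalign, Pressure, RPM, Temp, Torque, Vibration}.
Comparing with the claimed set, Pressure is missing.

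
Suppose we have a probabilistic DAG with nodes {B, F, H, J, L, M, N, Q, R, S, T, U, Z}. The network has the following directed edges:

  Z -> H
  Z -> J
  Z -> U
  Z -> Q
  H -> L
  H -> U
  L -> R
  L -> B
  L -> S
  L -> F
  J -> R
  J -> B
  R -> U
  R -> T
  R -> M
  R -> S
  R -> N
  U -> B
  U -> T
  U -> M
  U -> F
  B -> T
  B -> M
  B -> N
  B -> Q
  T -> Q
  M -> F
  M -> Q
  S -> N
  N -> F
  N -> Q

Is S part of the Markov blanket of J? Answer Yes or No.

No

Parents of J: Z.
J's children: B, R.
Co-parents of J (other parents of its children):
  R also has parent L.
  parents(B) \ {J} = {L, U}.
MB(J) = {B, L, R, U, Z}; S is not in this set.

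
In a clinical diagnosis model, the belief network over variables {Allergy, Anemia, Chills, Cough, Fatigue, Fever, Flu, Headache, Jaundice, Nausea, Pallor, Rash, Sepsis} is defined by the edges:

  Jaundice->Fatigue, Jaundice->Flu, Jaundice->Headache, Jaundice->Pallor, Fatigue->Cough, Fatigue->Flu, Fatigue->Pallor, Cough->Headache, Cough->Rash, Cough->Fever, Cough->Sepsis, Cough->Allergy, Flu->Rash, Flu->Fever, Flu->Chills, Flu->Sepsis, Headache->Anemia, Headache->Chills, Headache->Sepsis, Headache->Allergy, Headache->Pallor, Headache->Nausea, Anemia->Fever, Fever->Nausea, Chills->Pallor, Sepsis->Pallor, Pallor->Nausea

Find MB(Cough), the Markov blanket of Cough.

Parents of Cough: Fatigue.
Children of Cough: Allergy, Fever, Headache, Rash, Sepsis.
Other parents of Cough's children:
  Headache also has parent Jaundice.
  Rash also has parent Flu.
  Fever's other parents are Anemia, Flu.
  parents(Sepsis) \ {Cough} = {Flu, Headache}.
  parents(Allergy) \ {Cough} = {Headache}.
Union: {Fatigue} ∪ {Allergy, Fever, Headache, Rash, Sepsis} ∪ {Anemia, Flu, Headache, Jaundice} = {Allergy, Anemia, Fatigue, Fever, Flu, Headache, Jaundice, Rash, Sepsis}.

{Allergy, Anemia, Fatigue, Fever, Flu, Headache, Jaundice, Rash, Sepsis}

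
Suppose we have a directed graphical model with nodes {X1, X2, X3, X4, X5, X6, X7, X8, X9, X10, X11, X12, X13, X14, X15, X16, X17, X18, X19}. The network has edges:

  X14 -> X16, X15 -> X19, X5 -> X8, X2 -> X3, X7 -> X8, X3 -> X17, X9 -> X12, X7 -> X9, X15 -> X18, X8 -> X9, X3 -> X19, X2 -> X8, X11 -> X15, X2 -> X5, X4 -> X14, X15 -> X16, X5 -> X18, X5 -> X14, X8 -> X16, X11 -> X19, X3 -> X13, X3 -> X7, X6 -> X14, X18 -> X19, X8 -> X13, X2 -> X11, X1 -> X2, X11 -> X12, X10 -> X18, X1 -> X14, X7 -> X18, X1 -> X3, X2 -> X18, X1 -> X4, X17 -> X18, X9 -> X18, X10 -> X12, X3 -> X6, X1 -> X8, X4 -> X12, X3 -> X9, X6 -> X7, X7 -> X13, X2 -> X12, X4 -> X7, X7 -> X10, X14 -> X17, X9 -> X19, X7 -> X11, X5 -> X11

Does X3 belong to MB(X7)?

Yes

X3 is a parent of X7.
So X3 ∈ MB(X7).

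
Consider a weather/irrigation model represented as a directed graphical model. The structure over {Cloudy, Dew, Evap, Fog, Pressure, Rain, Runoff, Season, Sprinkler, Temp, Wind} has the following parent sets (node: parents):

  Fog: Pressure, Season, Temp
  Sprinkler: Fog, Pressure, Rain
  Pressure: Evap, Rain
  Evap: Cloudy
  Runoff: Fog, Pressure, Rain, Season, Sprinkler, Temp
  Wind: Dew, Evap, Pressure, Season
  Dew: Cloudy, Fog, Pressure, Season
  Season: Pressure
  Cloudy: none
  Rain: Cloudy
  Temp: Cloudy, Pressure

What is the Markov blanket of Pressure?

Pa(Pressure) = {Evap, Rain}.
Children of Pressure: Dew, Fog, Runoff, Season, Sprinkler, Temp, Wind.
Other parents of Pressure's children:
  parents(Temp) \ {Pressure} = {Cloudy}.
  Season has no other parent.
  parents(Fog) \ {Pressure} = {Season, Temp}.
  Dew also has parents Cloudy, Fog, Season.
  Wind's other parents are Dew, Evap, Season.
  Sprinkler's other parents are Fog, Rain.
  Runoff's other parents are Fog, Rain, Season, Sprinkler, Temp.
Union: {Evap, Rain} ∪ {Dew, Fog, Runoff, Season, Sprinkler, Temp, Wind} ∪ {Cloudy, Dew, Evap, Fog, Rain, Season, Sprinkler, Temp} = {Cloudy, Dew, Evap, Fog, Rain, Runoff, Season, Sprinkler, Temp, Wind}.

{Cloudy, Dew, Evap, Fog, Rain, Runoff, Season, Sprinkler, Temp, Wind}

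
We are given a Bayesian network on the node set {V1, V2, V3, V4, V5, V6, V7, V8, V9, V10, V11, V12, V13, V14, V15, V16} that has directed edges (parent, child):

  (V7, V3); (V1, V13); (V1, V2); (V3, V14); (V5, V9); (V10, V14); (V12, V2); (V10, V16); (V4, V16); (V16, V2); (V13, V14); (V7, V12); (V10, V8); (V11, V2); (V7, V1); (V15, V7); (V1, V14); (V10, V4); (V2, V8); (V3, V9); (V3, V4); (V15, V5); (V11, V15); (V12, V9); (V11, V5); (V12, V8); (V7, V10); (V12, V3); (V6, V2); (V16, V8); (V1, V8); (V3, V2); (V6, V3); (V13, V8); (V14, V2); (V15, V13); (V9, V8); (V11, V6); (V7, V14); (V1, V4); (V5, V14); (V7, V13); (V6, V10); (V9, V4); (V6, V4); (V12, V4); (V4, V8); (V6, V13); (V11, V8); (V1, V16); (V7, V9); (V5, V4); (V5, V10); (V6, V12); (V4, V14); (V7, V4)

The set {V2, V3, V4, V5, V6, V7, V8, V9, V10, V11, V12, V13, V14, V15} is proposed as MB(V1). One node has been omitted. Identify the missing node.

V16

Recall MB(v) = parents ∪ children ∪ spouses, where spouses are the other parents of v's children.
V1's parents: V7.
V1 has children V2, V4, V8, V13, V14, V16.
For each child, the remaining parents (spouses of V1):
  V13: V6, V7, V15
  V4: V3, V5, V6, V7, V9, V10, V12
  V14: V3, V4, V5, V7, V10, V13
  V16: V4, V10
  V2: V3, V6, V11, V12, V14, V16
  V8: V2, V4, V9, V10, V11, V12, V13, V16
MB(V1) = {V2, V3, V4, V5, V6, V7, V8, V9, V10, V11, V12, V13, V14, V15, V16}.
Comparing with the claimed set, V16 is missing.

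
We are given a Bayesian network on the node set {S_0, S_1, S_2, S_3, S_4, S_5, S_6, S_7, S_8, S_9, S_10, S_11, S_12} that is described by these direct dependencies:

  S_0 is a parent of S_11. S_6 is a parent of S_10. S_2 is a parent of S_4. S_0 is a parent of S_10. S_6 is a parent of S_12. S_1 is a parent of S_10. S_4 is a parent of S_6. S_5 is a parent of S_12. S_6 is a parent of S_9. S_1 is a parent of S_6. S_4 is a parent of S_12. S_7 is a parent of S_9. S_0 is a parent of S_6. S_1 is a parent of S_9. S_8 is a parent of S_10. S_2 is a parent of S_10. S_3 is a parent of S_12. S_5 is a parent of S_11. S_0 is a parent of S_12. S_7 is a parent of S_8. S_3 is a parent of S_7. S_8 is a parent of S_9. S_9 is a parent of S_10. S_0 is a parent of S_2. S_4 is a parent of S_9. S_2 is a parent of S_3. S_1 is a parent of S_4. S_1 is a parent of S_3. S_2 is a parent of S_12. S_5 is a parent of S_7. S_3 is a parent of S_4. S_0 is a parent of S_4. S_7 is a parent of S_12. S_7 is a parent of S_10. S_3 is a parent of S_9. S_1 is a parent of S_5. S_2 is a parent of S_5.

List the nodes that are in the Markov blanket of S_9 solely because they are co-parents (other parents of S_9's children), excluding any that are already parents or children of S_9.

Children of S_9: S_10.
  parents(S_10) \ {S_9} = {S_0, S_1, S_2, S_6, S_7, S_8}.
Excluding nodes already adjacent to S_9 (S_1, S_3, S_4, S_6, S_7, S_8, S_10), the co-parent-only contribution is {S_0, S_2}.

{S_0, S_2}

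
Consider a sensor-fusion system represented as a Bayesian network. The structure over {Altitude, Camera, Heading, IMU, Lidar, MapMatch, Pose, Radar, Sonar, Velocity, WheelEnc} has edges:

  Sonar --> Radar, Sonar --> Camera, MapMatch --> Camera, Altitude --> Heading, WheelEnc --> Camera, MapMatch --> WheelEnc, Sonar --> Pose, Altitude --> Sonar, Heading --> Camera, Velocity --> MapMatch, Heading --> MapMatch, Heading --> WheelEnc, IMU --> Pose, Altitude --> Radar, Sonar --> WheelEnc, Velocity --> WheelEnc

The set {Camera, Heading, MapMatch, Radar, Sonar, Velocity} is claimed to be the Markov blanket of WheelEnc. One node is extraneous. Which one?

By definition, MB(WheelEnc) is built from WheelEnc's parents, WheelEnc's children, and the co-parents of WheelEnc.
Pa(WheelEnc) = {Heading, MapMatch, Sonar, Velocity}.
WheelEnc has child Camera.
Parents of each child, excluding WheelEnc:
  Camera: Heading, MapMatch, Sonar
MB(WheelEnc) = {Camera, Heading, MapMatch, Sonar, Velocity}.
Radar is neither a parent, child, nor co-parent of WheelEnc, so it does not belong.

Radar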